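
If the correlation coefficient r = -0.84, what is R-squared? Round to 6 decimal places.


R^2 = r^2 = (-0.84)^2 = 0.7056

0.705600


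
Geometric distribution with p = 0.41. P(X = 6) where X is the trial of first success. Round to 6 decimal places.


P = (1-p)^(k-1) * p
(1-p)^(k-1) = 0.59^5 ≈ 0.07149243
P = 0.07149243 * 0.41 ≈ 0.02931190

0.029312


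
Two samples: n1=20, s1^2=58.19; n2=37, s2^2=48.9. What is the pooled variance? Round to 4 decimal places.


sp^2 = ((n1-1)*s1^2 + (n2-1)*s2^2)/(n1+n2-2)
(n1-1)*s1^2 = 19 * 58.19 = 1105.61
(n2-1)*s2^2 = 36 * 48.9 = 1760.4
numerator = 1105.61 + 1760.4 = 2866.01
n1+n2-2 = 55
sp^2 = 2866.01 / 55 = 286601/5500 ≈ 52.109273

52.1093


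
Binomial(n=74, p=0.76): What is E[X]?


E[X] = n*p = 74 * 0.76 = 56.24

56.24


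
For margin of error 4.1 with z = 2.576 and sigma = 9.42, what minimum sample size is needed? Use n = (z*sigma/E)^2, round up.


z*sigma/E = 2.576 * 9.42 / 4.1 ≈ 5.918517
(z*sigma/E)^2 ≈ 35.028844
round up: n = 36

36


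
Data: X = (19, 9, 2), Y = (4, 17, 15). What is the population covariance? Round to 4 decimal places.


Cov = (1/n)*sum((xi-xbar)(yi-ybar))
n = 3, xbar = 30/3 = 10, ybar = 36/3 = 12
sum((xi-xbar)(yi-ybar)) = -101
Cov = -101 / 3 = -101/3 ≈ -33.666667

-33.6667


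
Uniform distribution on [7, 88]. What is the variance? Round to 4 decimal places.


Var = (b-a)^2 / 12
(b-a)^2 = (88 - 7)^2 = 6561
Var = 6561/12 = 546.75

546.7500


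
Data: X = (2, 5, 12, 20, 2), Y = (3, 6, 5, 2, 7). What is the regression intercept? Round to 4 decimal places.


a = ybar - b*xbar, where b = sum((xi-xbar)(yi-ybar)) / sum((xi-xbar)^2)
n = 5, xbar = 41/5 = 8.2, ybar = 23/5 = 4.6
Sxy = sum((xi-xbar)(yi-ybar)) = -38.6
Sxx = sum((xi-xbar)^2) = 240.8
b = Sxy / Sxx = -193/1204 ≈ -0.160299
a = 4.6 - (-0.160299) * 8.2 = 7121/1204 ≈ 5.914452

5.9145


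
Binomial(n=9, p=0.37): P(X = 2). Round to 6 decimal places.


P = C(n,k) * p^k * (1-p)^(n-k)
C(9,2) = 36
p^k = 0.37^2 = 0.1369
(1-p)^(n-k) = 0.63^7 ≈ 0.03938981
P = 36 * 0.1369 * 0.03938981 ≈ 0.194129

0.194129


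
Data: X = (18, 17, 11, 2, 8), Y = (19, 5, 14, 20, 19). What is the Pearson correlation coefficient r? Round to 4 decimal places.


r = sum((xi-xbar)(yi-ybar)) / sqrt(sum((xi-xbar)^2) * sum((yi-ybar)^2))
n = 5, xbar = 56/5 = 11.2, ybar = 77/5 = 15.4
Sxy = sum((xi-xbar)(yi-ybar)) = -89.4
Sxx = sum((xi-xbar)^2) = 174.8
Syy = sum((yi-ybar)^2) = 157.2
sqrt(Sxx*Syy) ≈ 165.766583
r = Sxy / sqrt(Sxx*Syy) = -89.4 / 165.766583 ≈ -0.539313

-0.5393


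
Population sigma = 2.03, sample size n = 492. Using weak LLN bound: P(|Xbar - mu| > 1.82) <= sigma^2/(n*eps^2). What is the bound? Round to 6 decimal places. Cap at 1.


bound = min(1, sigma^2/(n*eps^2))
sigma^2 = 2.03^2 = 4.1209
n*eps^2 = 492 * 1.82^2 = 492 * 3.3124 = 1629.7008
sigma^2/(n*eps^2) = 4.1209 / 1629.7008 ≈ 0.00252862

0.002529


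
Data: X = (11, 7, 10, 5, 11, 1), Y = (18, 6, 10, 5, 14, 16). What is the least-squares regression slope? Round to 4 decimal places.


b = sum((xi-xbar)(yi-ybar)) / sum((xi-xbar)^2)
n = 6, xbar = 45/6 = 7.5, ybar = 69/6 = 11.5
Sxy = sum((xi-xbar)(yi-ybar)) = 17.5
Sxx = sum((xi-xbar)^2) = 79.5
b = Sxy / Sxx = 35/159 ≈ 0.220126

0.2201


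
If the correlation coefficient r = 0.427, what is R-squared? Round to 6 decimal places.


R^2 = r^2 = (0.427)^2 = 0.182329

0.182329


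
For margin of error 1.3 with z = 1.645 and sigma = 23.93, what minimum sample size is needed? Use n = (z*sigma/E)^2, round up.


z*sigma/E = 1.645 * 23.93 / 1.3 ≈ 30.280654
(z*sigma/E)^2 ≈ 916.917997
round up: n = 917

917


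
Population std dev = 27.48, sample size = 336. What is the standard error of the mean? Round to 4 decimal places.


SE = sigma / sqrt(n)
sqrt(336) ≈ 18.330303
SE = 27.48 / 18.330303 ≈ 1.499157

1.4992


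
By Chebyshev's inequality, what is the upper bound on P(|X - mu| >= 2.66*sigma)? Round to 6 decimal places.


P <= 1/k^2
k^2 = 2.66^2 = 7.0756
1/k^2 = 1 / 7.0756 ≈ 0.14133077

0.141331


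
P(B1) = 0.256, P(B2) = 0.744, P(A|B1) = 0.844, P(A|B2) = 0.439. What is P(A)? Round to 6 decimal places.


P(A) = P(A|B1)*P(B1) + P(A|B2)*P(B2)
P(A|B1)*P(B1) = 0.844 * 0.256 = 0.216064
P(A|B2)*P(B2) = 0.439 * 0.744 = 0.326616
P(A) = 0.216064 + 0.326616 = 0.54268

0.542680


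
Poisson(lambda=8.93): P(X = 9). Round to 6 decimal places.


P = e^(-lam) * lam^k / k!
e^(-8.93) ≈ 0.0001323580
lam^k = 8.93^9 ≈ 361129635.879855
k! = 9! = 362880
P = 0.0001323580 * 361129635.879855 / 362880 ≈ 0.131720

0.131720


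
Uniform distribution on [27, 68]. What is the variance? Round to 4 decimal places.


Var = (b-a)^2 / 12
(b-a)^2 = (68 - 27)^2 = 1681
Var = 1681/12 ≈ 140.083333

140.0833


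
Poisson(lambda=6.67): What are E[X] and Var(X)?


E[X] = Var(X) = lambda = 6.67

6.67, 6.67


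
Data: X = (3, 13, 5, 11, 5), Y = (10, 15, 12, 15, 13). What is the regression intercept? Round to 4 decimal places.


a = ybar - b*xbar, where b = sum((xi-xbar)(yi-ybar)) / sum((xi-xbar)^2)
n = 5, xbar = 37/5 = 7.4, ybar = 65/5 = 13
Sxy = sum((xi-xbar)(yi-ybar)) = 34
Sxx = sum((xi-xbar)^2) = 75.2
b = Sxy / Sxx = 85/188 ≈ 0.452128
a = 13 - 0.452128 * 7.4 = 1815/188 ≈ 9.654255

9.6543


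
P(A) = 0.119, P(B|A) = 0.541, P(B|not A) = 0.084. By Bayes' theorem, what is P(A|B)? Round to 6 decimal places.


P(A|B) = P(B|A)*P(A) / P(B), P(B) = P(B|A)*P(A) + P(B|not A)*P(not A)
P(B|A)*P(A) = 0.541 * 0.119 = 0.064379
P(B|not A)*P(not A) = 0.084 * 0.881 = 0.074004
P(B) = 0.064379 + 0.074004 = 0.138383
P(A|B) = 0.064379 / 0.138383 ≈ 0.46522333

0.465223


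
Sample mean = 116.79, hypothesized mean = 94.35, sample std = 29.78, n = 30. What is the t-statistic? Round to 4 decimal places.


t = (xbar - mu0) / (s/sqrt(n))
xbar - mu0 = 116.79 - 94.35 = 22.44
sqrt(30) ≈ 5.47722558
s/sqrt(n) = 29.78 / 5.47722558 ≈ 5.43705925
t = 22.44 / 5.43705925 ≈ 4.127231

4.1272


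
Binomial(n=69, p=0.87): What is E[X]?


E[X] = n*p = 69 * 0.87 = 60.03

60.03


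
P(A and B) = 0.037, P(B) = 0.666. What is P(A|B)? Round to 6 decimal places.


P(A|B) = P(A and B) / P(B) = 0.037 / 0.666 = 1/18 ≈ 0.05555556

0.055556


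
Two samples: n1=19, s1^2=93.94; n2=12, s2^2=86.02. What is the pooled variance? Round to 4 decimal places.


sp^2 = ((n1-1)*s1^2 + (n2-1)*s2^2)/(n1+n2-2)
(n1-1)*s1^2 = 18 * 93.94 = 1690.92
(n2-1)*s2^2 = 11 * 86.02 = 946.22
numerator = 1690.92 + 946.22 = 2637.14
n1+n2-2 = 29
sp^2 = 2637.14 / 29 = 131857/1450 ≈ 90.935862

90.9359


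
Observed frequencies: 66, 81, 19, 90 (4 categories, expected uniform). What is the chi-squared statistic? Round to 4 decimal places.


chi2 = sum((O-E)^2/E), E = total/4
total = 256, E = 256/4 = 64
(66 - 64)^2 / 64 = 4 / 64 = 0.0625
(81 - 64)^2 / 64 = 289 / 64 = 4.515625
(19 - 64)^2 / 64 = 2025 / 64 = 31.640625
(90 - 64)^2 / 64 = 676 / 64 = 10.5625
chi2 = 46.78125

46.7813


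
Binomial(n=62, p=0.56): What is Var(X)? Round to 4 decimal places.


Var = n*p*(1-p) = 62 * 0.56 * 0.44 = 15.2768

15.2768


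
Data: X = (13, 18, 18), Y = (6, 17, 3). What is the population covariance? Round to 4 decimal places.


Cov = (1/n)*sum((xi-xbar)(yi-ybar))
n = 3, xbar = 49/3 ≈ 16.333333, ybar = 26/3 ≈ 8.666667
sum((xi-xbar)(yi-ybar)) = 40/3 ≈ 13.333333
Cov = 13.333333 / 3 = 40/9 ≈ 4.444444

4.4444


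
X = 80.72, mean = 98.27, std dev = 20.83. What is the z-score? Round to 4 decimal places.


z = (X - mu) / sigma
X - mu = 80.72 - 98.27 = -17.55
z = -17.55 / 20.83 = -1755/2083 ≈ -0.842535

-0.8425


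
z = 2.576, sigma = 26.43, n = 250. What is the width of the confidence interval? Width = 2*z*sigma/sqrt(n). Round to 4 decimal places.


width = 2*z*sigma/sqrt(n)
2*z*sigma = 2 * 2.576 * 26.43 = 136.16736
sqrt(250) ≈ 15.811388
width = 136.16736 / 15.811388 ≈ 8.611980

8.6120


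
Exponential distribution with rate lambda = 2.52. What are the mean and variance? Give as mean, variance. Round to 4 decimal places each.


mean = 1/lam, var = 1/lam^2
mean = 1 / 2.52 = 25/63 ≈ 0.396825
lam^2 = 2.52^2 = 6.3504
var = 1 / 6.3504 = 625/3969 ≈ 0.157470

0.3968, 0.1575


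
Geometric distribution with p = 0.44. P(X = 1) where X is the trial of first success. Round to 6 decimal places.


P = (1-p)^(k-1) * p
(1-p)^(k-1) = 0.56^0 = 1
P = 1 * 0.44 = 0.44

0.440000


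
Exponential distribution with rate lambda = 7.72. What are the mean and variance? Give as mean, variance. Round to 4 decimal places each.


mean = 1/lam, var = 1/lam^2
mean = 1 / 7.72 = 25/193 ≈ 0.129534
lam^2 = 7.72^2 = 59.5984
var = 1 / 59.5984 ≈ 0.016779

0.1295, 0.0168


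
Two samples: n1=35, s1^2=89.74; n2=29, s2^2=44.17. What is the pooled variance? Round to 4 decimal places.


sp^2 = ((n1-1)*s1^2 + (n2-1)*s2^2)/(n1+n2-2)
(n1-1)*s1^2 = 34 * 89.74 = 3051.16
(n2-1)*s2^2 = 28 * 44.17 = 1236.76
numerator = 3051.16 + 1236.76 = 4287.92
n1+n2-2 = 62
sp^2 = 4287.92 / 62 = 69.16

69.1600


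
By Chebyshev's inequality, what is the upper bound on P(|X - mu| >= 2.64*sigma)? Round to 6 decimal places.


P <= 1/k^2
k^2 = 2.64^2 = 6.9696
1/k^2 = 1 / 6.9696 = 625/4356 ≈ 0.14348026

0.143480


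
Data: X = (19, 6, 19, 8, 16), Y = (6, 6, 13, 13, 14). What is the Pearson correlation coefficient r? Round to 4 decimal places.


r = sum((xi-xbar)(yi-ybar)) / sqrt(sum((xi-xbar)^2) * sum((yi-ybar)^2))
n = 5, xbar = 68/5 = 13.6, ybar = 52/5 = 10.4
Sxy = sum((xi-xbar)(yi-ybar)) = 17.8
Sxx = sum((xi-xbar)^2) = 153.2
Syy = sum((yi-ybar)^2) = 65.2
sqrt(Sxx*Syy) ≈ 99.943184
r = Sxy / sqrt(Sxx*Syy) = 17.8 / 99.943184 ≈ 0.178101

0.1781


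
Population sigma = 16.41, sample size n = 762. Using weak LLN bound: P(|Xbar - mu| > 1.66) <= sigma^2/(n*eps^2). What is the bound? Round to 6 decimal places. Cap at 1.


bound = min(1, sigma^2/(n*eps^2))
sigma^2 = 16.41^2 = 269.2881
n*eps^2 = 762 * 1.66^2 = 762 * 2.7556 = 2099.7672
sigma^2/(n*eps^2) = 269.2881 / 2099.7672 ≈ 0.12824665

0.128247


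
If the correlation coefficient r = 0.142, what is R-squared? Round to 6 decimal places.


R^2 = r^2 = (0.142)^2 = 0.020164

0.020164


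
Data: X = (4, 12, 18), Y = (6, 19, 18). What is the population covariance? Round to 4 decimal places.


Cov = (1/n)*sum((xi-xbar)(yi-ybar))
n = 3, xbar = 34/3 ≈ 11.333333, ybar = 43/3 ≈ 14.333333
sum((xi-xbar)(yi-ybar)) = 266/3 ≈ 88.666667
Cov = 88.666667 / 3 = 266/9 ≈ 29.555556

29.5556


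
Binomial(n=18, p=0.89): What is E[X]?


E[X] = n*p = 18 * 0.89 = 16.02

16.02


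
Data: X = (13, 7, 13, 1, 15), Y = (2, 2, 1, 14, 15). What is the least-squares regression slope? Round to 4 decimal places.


b = sum((xi-xbar)(yi-ybar)) / sum((xi-xbar)^2)
n = 5, xbar = 49/5 = 9.8, ybar = 34/5 = 6.8
Sxy = sum((xi-xbar)(yi-ybar)) = -41.2
Sxx = sum((xi-xbar)^2) = 132.8
b = Sxy / Sxx = -103/332 ≈ -0.310241

-0.3102


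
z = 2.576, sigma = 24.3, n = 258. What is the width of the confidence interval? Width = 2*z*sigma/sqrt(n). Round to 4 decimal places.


width = 2*z*sigma/sqrt(n)
2*z*sigma = 2 * 2.576 * 24.3 = 125.1936
sqrt(258) ≈ 16.062378
width = 125.1936 / 16.062378 ≈ 7.794213

7.7942


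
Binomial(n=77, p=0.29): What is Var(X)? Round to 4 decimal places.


Var = n*p*(1-p) = 77 * 0.29 * 0.71 = 15.8543

15.8543


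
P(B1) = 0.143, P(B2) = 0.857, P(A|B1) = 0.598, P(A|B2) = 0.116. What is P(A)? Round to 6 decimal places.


P(A) = P(A|B1)*P(B1) + P(A|B2)*P(B2)
P(A|B1)*P(B1) = 0.598 * 0.143 = 0.085514
P(A|B2)*P(B2) = 0.116 * 0.857 = 0.099412
P(A) = 0.085514 + 0.099412 = 0.184926

0.184926


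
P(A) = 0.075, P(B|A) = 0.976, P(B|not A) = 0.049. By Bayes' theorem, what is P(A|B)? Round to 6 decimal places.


P(A|B) = P(B|A)*P(A) / P(B), P(B) = P(B|A)*P(A) + P(B|not A)*P(not A)
P(B|A)*P(A) = 0.976 * 0.075 = 0.0732
P(B|not A)*P(not A) = 0.049 * 0.925 = 0.045325
P(B) = 0.0732 + 0.045325 = 0.118525
P(A|B) = 0.0732 / 0.118525 = 2928/4741 ≈ 0.61759123

0.617591


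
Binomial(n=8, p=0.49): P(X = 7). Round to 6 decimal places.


P = C(n,k) * p^k * (1-p)^(n-k)
C(8,7) = 8
p^k = 0.49^7 ≈ 0.006782231
(1-p)^(n-k) = 0.51^1 = 0.51
P = 8 * 0.006782231 * 0.51 ≈ 0.027672

0.027672


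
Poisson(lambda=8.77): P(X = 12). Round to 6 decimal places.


P = e^(-lam) * lam^k / k!
e^(-8.77) ≈ 0.0001553236
lam^k = 8.77^12 ≈ 207011808941.070776
k! = 12! = 479001600
P = 0.0001553236 * 207011808941.070776 / 479001600 ≈ 0.067127

0.067127


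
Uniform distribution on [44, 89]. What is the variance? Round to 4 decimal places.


Var = (b-a)^2 / 12
(b-a)^2 = (89 - 44)^2 = 2025
Var = 2025/12 = 168.75

168.7500


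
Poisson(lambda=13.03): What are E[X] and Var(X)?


E[X] = Var(X) = lambda = 13.03

13.03, 13.03


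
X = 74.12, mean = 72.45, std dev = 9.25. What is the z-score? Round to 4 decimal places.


z = (X - mu) / sigma
X - mu = 74.12 - 72.45 = 1.67
z = 1.67 / 9.25 = 167/925 ≈ 0.180541

0.1805


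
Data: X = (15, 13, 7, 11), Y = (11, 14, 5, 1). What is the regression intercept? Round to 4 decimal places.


a = ybar - b*xbar, where b = sum((xi-xbar)(yi-ybar)) / sum((xi-xbar)^2)
n = 4, xbar = 46/4 = 11.5, ybar = 31/4 = 7.75
Sxy = sum((xi-xbar)(yi-ybar)) = 36.5
Sxx = sum((xi-xbar)^2) = 35
b = Sxy / Sxx = 73/70 ≈ 1.042857
a = 7.75 - 1.042857 * 11.5 = -297/70 ≈ -4.242857

-4.2429


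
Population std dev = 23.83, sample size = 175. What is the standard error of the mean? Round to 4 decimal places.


SE = sigma / sqrt(n)
sqrt(175) ≈ 13.228757
SE = 23.83 / 13.228757 ≈ 1.801379

1.8014


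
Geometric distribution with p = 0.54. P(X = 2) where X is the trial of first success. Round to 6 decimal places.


P = (1-p)^(k-1) * p
(1-p)^(k-1) = 0.46^1 = 0.46
P = 0.46 * 0.54 = 0.2484

0.248400


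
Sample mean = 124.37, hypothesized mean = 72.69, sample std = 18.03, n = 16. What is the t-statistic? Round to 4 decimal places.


t = (xbar - mu0) / (s/sqrt(n))
xbar - mu0 = 124.37 - 72.69 = 51.68
sqrt(16) = 4
s/sqrt(n) = 18.03 / 4 = 4.5075
t = 51.68 / 4.5075 = 20672/1803 ≈ 11.465336

11.4653


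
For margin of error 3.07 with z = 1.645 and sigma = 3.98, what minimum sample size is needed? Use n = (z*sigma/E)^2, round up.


z*sigma/E = 1.645 * 3.98 / 3.07 ≈ 2.132606
(z*sigma/E)^2 ≈ 4.548008
round up: n = 5

5


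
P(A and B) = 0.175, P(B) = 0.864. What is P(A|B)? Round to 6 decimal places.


P(A|B) = P(A and B) / P(B) = 0.175 / 0.864 = 175/864 ≈ 0.20254630

0.202546


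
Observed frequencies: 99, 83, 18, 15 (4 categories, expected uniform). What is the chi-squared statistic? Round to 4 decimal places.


chi2 = sum((O-E)^2/E), E = total/4
total = 215, E = 215/4 = 53.75
(99 - 53.75)^2 / 53.75 = 2047.5625 / 53.75 = 32761/860 ≈ 38.094186
(83 - 53.75)^2 / 53.75 = 855.5625 / 53.75 = 13689/860 ≈ 15.917442
(18 - 53.75)^2 / 53.75 = 1278.0625 / 53.75 = 20449/860 ≈ 23.777907
(15 - 53.75)^2 / 53.75 = 1501.5625 / 53.75 = 4805/172 ≈ 27.936047
chi2 = 22731/215 ≈ 105.725581

105.7256


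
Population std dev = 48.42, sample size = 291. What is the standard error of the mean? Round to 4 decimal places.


SE = sigma / sqrt(n)
sqrt(291) ≈ 17.058722
SE = 48.42 / 17.058722 ≈ 2.838431

2.8384


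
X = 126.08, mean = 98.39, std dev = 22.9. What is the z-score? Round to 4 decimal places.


z = (X - mu) / sigma
X - mu = 126.08 - 98.39 = 27.69
z = 27.69 / 22.9 = 2769/2290 ≈ 1.209170

1.2092


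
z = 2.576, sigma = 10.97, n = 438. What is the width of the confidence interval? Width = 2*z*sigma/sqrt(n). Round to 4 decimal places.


width = 2*z*sigma/sqrt(n)
2*z*sigma = 2 * 2.576 * 10.97 = 56.51744
sqrt(438) ≈ 20.928450
width = 56.51744 / 20.928450 ≈ 2.700508

2.7005


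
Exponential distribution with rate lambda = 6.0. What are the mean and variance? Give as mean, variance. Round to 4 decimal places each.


mean = 1/lam, var = 1/lam^2
mean = 1 / 6.0 = 1/6 ≈ 0.166667
lam^2 = 6.0^2 = 36
var = 1 / 36 = 1/36 ≈ 0.027778

0.1667, 0.0278


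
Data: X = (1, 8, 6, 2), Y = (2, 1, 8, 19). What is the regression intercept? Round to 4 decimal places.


a = ybar - b*xbar, where b = sum((xi-xbar)(yi-ybar)) / sum((xi-xbar)^2)
n = 4, xbar = 17/4 = 4.25, ybar = 30/4 = 7.5
Sxy = sum((xi-xbar)(yi-ybar)) = -31.5
Sxx = sum((xi-xbar)^2) = 32.75
b = Sxy / Sxx = -126/131 ≈ -0.961832
a = 7.5 - (-0.961832) * 4.25 = 1518/131 ≈ 11.587786

11.5878


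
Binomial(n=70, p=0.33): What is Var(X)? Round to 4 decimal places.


Var = n*p*(1-p) = 70 * 0.33 * 0.67 = 15.477

15.4770


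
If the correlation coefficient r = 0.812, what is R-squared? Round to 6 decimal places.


R^2 = r^2 = (0.812)^2 = 0.659344

0.659344


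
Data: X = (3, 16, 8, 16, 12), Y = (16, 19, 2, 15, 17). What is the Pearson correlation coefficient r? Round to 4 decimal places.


r = sum((xi-xbar)(yi-ybar)) / sqrt(sum((xi-xbar)^2) * sum((yi-ybar)^2))
n = 5, xbar = 55/5 = 11, ybar = 69/5 = 13.8
Sxy = sum((xi-xbar)(yi-ybar)) = 53
Sxx = sum((xi-xbar)^2) = 124
Syy = sum((yi-ybar)^2) = 182.8
sqrt(Sxx*Syy) ≈ 150.556302
r = Sxy / sqrt(Sxx*Syy) = 53 / 150.556302 ≈ 0.352028

0.3520


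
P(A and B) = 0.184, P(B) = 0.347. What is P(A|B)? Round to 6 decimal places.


P(A|B) = P(A and B) / P(B) = 0.184 / 0.347 = 184/347 ≈ 0.53025937

0.530259


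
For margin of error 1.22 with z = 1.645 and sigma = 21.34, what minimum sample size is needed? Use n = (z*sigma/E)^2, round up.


z*sigma/E = 1.645 * 21.34 / 1.22 ≈ 28.774016
(z*sigma/E)^2 ≈ 827.944019
round up: n = 828

828


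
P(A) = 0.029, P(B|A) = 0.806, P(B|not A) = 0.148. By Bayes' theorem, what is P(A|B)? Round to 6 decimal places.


P(A|B) = P(B|A)*P(A) / P(B), P(B) = P(B|A)*P(A) + P(B|not A)*P(not A)
P(B|A)*P(A) = 0.806 * 0.029 = 0.023374
P(B|not A)*P(not A) = 0.148 * 0.971 = 0.143708
P(B) = 0.023374 + 0.143708 = 0.167082
P(A|B) = 0.023374 / 0.167082 ≈ 0.13989538

0.139895


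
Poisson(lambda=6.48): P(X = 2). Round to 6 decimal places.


P = e^(-lam) * lam^k / k!
e^(-6.48) ≈ 0.001533811
lam^k = 6.48^2 = 41.9904
k! = 2! = 2
P = 0.001533811 * 41.9904 / 2 ≈ 0.032203

0.032203


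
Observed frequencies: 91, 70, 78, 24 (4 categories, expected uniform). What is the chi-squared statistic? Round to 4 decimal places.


chi2 = sum((O-E)^2/E), E = total/4
total = 263, E = 263/4 = 65.75
(91 - 65.75)^2 / 65.75 = 637.5625 / 65.75 = 10201/1052 ≈ 9.696768
(70 - 65.75)^2 / 65.75 = 18.0625 / 65.75 = 289/1052 ≈ 0.274715
(78 - 65.75)^2 / 65.75 = 150.0625 / 65.75 = 2401/1052 ≈ 2.282319
(24 - 65.75)^2 / 65.75 = 1743.0625 / 65.75 = 27889/1052 ≈ 26.510456
chi2 = 10195/263 ≈ 38.764259

38.7643


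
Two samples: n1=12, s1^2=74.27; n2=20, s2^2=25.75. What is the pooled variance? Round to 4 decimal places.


sp^2 = ((n1-1)*s1^2 + (n2-1)*s2^2)/(n1+n2-2)
(n1-1)*s1^2 = 11 * 74.27 = 816.97
(n2-1)*s2^2 = 19 * 25.75 = 489.25
numerator = 816.97 + 489.25 = 1306.22
n1+n2-2 = 30
sp^2 = 1306.22 / 30 = 65311/1500 ≈ 43.540667

43.5407


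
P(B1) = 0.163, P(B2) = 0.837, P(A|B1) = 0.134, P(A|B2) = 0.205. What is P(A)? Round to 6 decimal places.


P(A) = P(A|B1)*P(B1) + P(A|B2)*P(B2)
P(A|B1)*P(B1) = 0.134 * 0.163 = 0.021842
P(A|B2)*P(B2) = 0.205 * 0.837 = 0.171585
P(A) = 0.021842 + 0.171585 = 0.193427

0.193427


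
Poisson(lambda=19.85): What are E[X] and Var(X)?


E[X] = Var(X) = lambda = 19.85

19.85, 19.85


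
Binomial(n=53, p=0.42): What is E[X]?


E[X] = n*p = 53 * 0.42 = 22.26

22.26


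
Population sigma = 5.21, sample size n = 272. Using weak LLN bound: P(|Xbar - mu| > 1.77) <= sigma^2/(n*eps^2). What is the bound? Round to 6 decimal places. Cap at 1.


bound = min(1, sigma^2/(n*eps^2))
sigma^2 = 5.21^2 = 27.1441
n*eps^2 = 272 * 1.77^2 = 272 * 3.1329 = 852.1488
sigma^2/(n*eps^2) = 27.1441 / 852.1488 ≈ 0.03185371

0.031854


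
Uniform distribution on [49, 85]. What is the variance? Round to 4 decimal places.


Var = (b-a)^2 / 12
(b-a)^2 = (85 - 49)^2 = 1296
Var = 1296/12 = 108

108.0000


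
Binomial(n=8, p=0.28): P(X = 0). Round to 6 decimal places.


P = C(n,k) * p^k * (1-p)^(n-k)
C(8,0) = 1
p^k = 0.28^0 = 1
(1-p)^(n-k) = 0.72^8 ≈ 0.07222041
P = 1 * 1 * 0.07222041 ≈ 0.072220

0.072220


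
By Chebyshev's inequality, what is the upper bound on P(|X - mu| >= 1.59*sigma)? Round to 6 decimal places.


P <= 1/k^2
k^2 = 1.59^2 = 2.5281
1/k^2 = 1 / 2.5281 ≈ 0.39555397

0.395554


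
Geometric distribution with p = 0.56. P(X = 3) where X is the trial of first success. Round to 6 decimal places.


P = (1-p)^(k-1) * p
(1-p)^(k-1) = 0.44^2 = 0.1936
P = 0.1936 * 0.56 = 0.108416

0.108416


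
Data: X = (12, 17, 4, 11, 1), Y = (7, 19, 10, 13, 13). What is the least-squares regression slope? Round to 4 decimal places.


b = sum((xi-xbar)(yi-ybar)) / sum((xi-xbar)^2)
n = 5, xbar = 45/5 = 9, ybar = 62/5 = 12.4
Sxy = sum((xi-xbar)(yi-ybar)) = 45
Sxx = sum((xi-xbar)^2) = 166
b = Sxy / Sxx = 45/166 ≈ 0.271084

0.2711


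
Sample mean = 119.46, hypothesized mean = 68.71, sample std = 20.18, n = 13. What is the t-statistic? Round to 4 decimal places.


t = (xbar - mu0) / (s/sqrt(n))
xbar - mu0 = 119.46 - 68.71 = 50.75
sqrt(13) ≈ 3.60555128
s/sqrt(n) = 20.18 / 3.60555128 ≈ 5.59692498
t = 50.75 / 5.59692498 ≈ 9.067479

9.0675


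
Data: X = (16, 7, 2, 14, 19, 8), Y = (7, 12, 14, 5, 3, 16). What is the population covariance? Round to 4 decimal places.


Cov = (1/n)*sum((xi-xbar)(yi-ybar))
n = 6, xbar = 66/6 = 11, ybar = 57/6 = 9.5
sum((xi-xbar)(yi-ybar)) = -148
Cov = -148 / 6 = -74/3 ≈ -24.666667

-24.6667


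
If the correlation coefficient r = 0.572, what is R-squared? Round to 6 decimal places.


R^2 = r^2 = (0.572)^2 = 0.327184

0.327184


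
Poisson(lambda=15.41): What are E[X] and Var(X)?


E[X] = Var(X) = lambda = 15.41

15.41, 15.41


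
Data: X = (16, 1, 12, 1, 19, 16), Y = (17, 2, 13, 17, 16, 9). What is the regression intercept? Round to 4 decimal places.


a = ybar - b*xbar, where b = sum((xi-xbar)(yi-ybar)) / sum((xi-xbar)^2)
n = 6, xbar = 65/6 ≈ 10.833333, ybar = 74/6 = 37/3 ≈ 12.333333
Sxy = sum((xi-xbar)(yi-ybar)) = 280/3 ≈ 93.333333
Sxx = sum((xi-xbar)^2) = 1889/6 ≈ 314.833333
b = Sxy / Sxx = 560/1889 ≈ 0.296453
a = 12.333333 - 0.296453 * 10.833333 = 17231/1889 ≈ 9.121758

9.1218


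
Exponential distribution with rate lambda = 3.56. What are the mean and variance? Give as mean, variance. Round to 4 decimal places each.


mean = 1/lam, var = 1/lam^2
mean = 1 / 3.56 = 25/89 ≈ 0.280899
lam^2 = 3.56^2 = 12.6736
var = 1 / 12.6736 = 625/7921 ≈ 0.078904

0.2809, 0.0789


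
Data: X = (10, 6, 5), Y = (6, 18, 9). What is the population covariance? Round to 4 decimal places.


Cov = (1/n)*sum((xi-xbar)(yi-ybar))
n = 3, xbar = 21/3 = 7, ybar = 33/3 = 11
sum((xi-xbar)(yi-ybar)) = -18
Cov = -18 / 3 = -6

-6.0000


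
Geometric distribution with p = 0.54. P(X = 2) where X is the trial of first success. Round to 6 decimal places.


P = (1-p)^(k-1) * p
(1-p)^(k-1) = 0.46^1 = 0.46
P = 0.46 * 0.54 = 0.2484

0.248400


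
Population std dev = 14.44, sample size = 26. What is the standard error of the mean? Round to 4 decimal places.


SE = sigma / sqrt(n)
sqrt(26) ≈ 5.099020
SE = 14.44 / 5.099020 ≈ 2.831917

2.8319


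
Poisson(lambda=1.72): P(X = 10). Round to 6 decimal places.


P = e^(-lam) * lam^k / k!
e^(-1.72) ≈ 0.1790661
lam^k = 1.72^10 ≈ 226.612817
k! = 10! = 3628800
P = 0.1790661 * 226.612817 / 3628800 ≈ 0.000011

0.000011


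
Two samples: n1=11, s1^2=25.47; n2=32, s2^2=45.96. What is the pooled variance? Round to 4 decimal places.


sp^2 = ((n1-1)*s1^2 + (n2-1)*s2^2)/(n1+n2-2)
(n1-1)*s1^2 = 10 * 25.47 = 254.7
(n2-1)*s2^2 = 31 * 45.96 = 1424.76
numerator = 254.7 + 1424.76 = 1679.46
n1+n2-2 = 41
sp^2 = 1679.46 / 41 = 83973/2050 ≈ 40.962439

40.9624


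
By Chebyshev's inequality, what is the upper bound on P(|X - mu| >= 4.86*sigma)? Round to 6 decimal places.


P <= 1/k^2
k^2 = 4.86^2 = 23.6196
1/k^2 = 1 / 23.6196 ≈ 0.04233772

0.042338


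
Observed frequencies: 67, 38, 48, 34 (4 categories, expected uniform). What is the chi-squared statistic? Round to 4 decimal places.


chi2 = sum((O-E)^2/E), E = total/4
total = 187, E = 187/4 = 46.75
(67 - 46.75)^2 / 46.75 = 410.0625 / 46.75 = 6561/748 ≈ 8.771390
(38 - 46.75)^2 / 46.75 = 76.5625 / 46.75 = 1225/748 ≈ 1.637701
(48 - 46.75)^2 / 46.75 = 1.5625 / 46.75 = 25/748 ≈ 0.033422
(34 - 46.75)^2 / 46.75 = 162.5625 / 46.75 = 153/44 ≈ 3.477273
chi2 = 2603/187 ≈ 13.919786

13.9198


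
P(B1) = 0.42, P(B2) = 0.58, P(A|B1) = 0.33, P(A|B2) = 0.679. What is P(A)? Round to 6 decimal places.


P(A) = P(A|B1)*P(B1) + P(A|B2)*P(B2)
P(A|B1)*P(B1) = 0.33 * 0.42 = 0.1386
P(A|B2)*P(B2) = 0.679 * 0.58 = 0.39382
P(A) = 0.1386 + 0.39382 = 0.53242

0.532420


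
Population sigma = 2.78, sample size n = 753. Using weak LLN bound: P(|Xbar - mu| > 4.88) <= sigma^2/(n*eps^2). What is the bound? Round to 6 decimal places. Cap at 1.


bound = min(1, sigma^2/(n*eps^2))
sigma^2 = 2.78^2 = 7.7284
n*eps^2 = 753 * 4.88^2 = 753 * 23.8144 = 17932.2432
sigma^2/(n*eps^2) = 7.7284 / 17932.2432 ≈ 0.00043098

0.000431


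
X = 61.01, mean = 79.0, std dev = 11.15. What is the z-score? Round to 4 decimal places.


z = (X - mu) / sigma
X - mu = 61.01 - 79.0 = -17.99
z = -17.99 / 11.15 = -1799/1115 ≈ -1.613453

-1.6135


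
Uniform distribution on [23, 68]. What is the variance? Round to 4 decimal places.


Var = (b-a)^2 / 12
(b-a)^2 = (68 - 23)^2 = 2025
Var = 2025/12 = 168.75

168.7500


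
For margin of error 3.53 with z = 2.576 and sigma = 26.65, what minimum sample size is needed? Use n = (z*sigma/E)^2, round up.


z*sigma/E = 2.576 * 26.65 / 3.53 = 171626/8825 ≈ 19.447705
(z*sigma/E)^2 ≈ 378.213245
round up: n = 379

379


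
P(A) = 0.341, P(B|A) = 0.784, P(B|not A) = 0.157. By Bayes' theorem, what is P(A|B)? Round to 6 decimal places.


P(A|B) = P(B|A)*P(A) / P(B), P(B) = P(B|A)*P(A) + P(B|not A)*P(not A)
P(B|A)*P(A) = 0.784 * 0.341 = 0.267344
P(B|not A)*P(not A) = 0.157 * 0.659 = 0.103463
P(B) = 0.267344 + 0.103463 = 0.370807
P(A|B) = 0.267344 / 0.370807 ≈ 0.72097884

0.720979


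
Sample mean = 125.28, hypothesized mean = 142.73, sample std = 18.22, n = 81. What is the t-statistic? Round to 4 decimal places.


t = (xbar - mu0) / (s/sqrt(n))
xbar - mu0 = 125.28 - 142.73 = -17.45
sqrt(81) = 9
s/sqrt(n) = 18.22 / 9 = 911/450 ≈ 2.02444444
t = -17.45 / 2.02444444 = -15705/1822 ≈ -8.619649

-8.6196


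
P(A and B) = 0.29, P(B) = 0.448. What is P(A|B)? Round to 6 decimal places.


P(A|B) = P(A and B) / P(B) = 0.29 / 0.448 = 145/224 ≈ 0.64732143

0.647321


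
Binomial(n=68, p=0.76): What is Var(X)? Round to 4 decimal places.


Var = n*p*(1-p) = 68 * 0.76 * 0.24 = 12.4032

12.4032


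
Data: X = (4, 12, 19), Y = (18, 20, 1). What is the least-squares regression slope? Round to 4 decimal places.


b = sum((xi-xbar)(yi-ybar)) / sum((xi-xbar)^2)
n = 3, xbar = 35/3 ≈ 11.666667, ybar = 39/3 = 13
Sxy = sum((xi-xbar)(yi-ybar)) = -124
Sxx = sum((xi-xbar)^2) = 338/3 ≈ 112.666667
b = Sxy / Sxx = -186/169 ≈ -1.100592

-1.1006


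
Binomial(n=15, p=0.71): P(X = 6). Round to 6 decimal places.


P = C(n,k) * p^k * (1-p)^(n-k)
C(15,6) = 5005
p^k = 0.71^6 ≈ 0.1281003
(1-p)^(n-k) = 0.29^9 ≈ 0.00001450715
P = 5005 * 0.1281003 * 0.00001450715 ≈ 0.009301

0.009301


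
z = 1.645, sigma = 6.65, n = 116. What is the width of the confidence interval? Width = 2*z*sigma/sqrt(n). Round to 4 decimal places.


width = 2*z*sigma/sqrt(n)
2*z*sigma = 2 * 1.645 * 6.65 = 21.8785
sqrt(116) ≈ 10.770330
width = 21.8785 / 10.770330 ≈ 2.031368

2.0314


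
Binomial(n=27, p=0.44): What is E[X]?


E[X] = n*p = 27 * 0.44 = 11.88

11.88


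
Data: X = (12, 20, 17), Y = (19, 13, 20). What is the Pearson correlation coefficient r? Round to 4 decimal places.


r = sum((xi-xbar)(yi-ybar)) / sqrt(sum((xi-xbar)^2) * sum((yi-ybar)^2))
n = 3, xbar = 49/3 ≈ 16.333333, ybar = 52/3 ≈ 17.333333
Sxy = sum((xi-xbar)(yi-ybar)) = -64/3 ≈ -21.333333
Sxx = sum((xi-xbar)^2) = 98/3 ≈ 32.666667
Syy = sum((yi-ybar)^2) = 86/3 ≈ 28.666667
sqrt(Sxx*Syy) ≈ 30.601380
r = Sxy / sqrt(Sxx*Syy) = -21.333333 / 30.601380 ≈ -0.697136

-0.6971


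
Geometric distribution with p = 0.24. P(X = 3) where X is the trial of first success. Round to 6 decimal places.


P = (1-p)^(k-1) * p
(1-p)^(k-1) = 0.76^2 = 0.5776
P = 0.5776 * 0.24 = 0.138624

0.138624


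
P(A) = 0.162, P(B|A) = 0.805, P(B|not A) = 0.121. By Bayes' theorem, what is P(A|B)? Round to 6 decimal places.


P(A|B) = P(B|A)*P(A) / P(B), P(B) = P(B|A)*P(A) + P(B|not A)*P(not A)
P(B|A)*P(A) = 0.805 * 0.162 = 0.13041
P(B|not A)*P(not A) = 0.121 * 0.838 = 0.101398
P(B) = 0.13041 + 0.101398 = 0.231808
P(A|B) = 0.13041 / 0.231808 ≈ 0.56257765

0.562578


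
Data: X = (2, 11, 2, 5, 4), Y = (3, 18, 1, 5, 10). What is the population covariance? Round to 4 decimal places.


Cov = (1/n)*sum((xi-xbar)(yi-ybar))
n = 5, xbar = 24/5 = 4.8, ybar = 37/5 = 7.4
sum((xi-xbar)(yi-ybar)) = 93.4
Cov = 93.4 / 5 = 18.68

18.6800


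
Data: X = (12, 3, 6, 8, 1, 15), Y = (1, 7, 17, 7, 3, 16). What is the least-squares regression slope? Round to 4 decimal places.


b = sum((xi-xbar)(yi-ybar)) / sum((xi-xbar)^2)
n = 6, xbar = 45/6 = 7.5, ybar = 51/6 = 8.5
Sxy = sum((xi-xbar)(yi-ybar)) = 51.5
Sxx = sum((xi-xbar)^2) = 141.5
b = Sxy / Sxx = 103/283 ≈ 0.363958

0.3640


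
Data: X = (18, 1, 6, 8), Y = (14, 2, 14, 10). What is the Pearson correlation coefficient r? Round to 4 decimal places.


r = sum((xi-xbar)(yi-ybar)) / sqrt(sum((xi-xbar)^2) * sum((yi-ybar)^2))
n = 4, xbar = 33/4 = 8.25, ybar = 40/4 = 10
Sxy = sum((xi-xbar)(yi-ybar)) = 88
Sxx = sum((xi-xbar)^2) = 152.75
Syy = sum((yi-ybar)^2) = 96
sqrt(Sxx*Syy) ≈ 121.095004
r = Sxy / sqrt(Sxx*Syy) = 88 / 121.095004 ≈ 0.726702

0.7267


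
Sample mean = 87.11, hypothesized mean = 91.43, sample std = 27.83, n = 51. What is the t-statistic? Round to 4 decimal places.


t = (xbar - mu0) / (s/sqrt(n))
xbar - mu0 = 87.11 - 91.43 = -4.32
sqrt(51) ≈ 7.14142843
s/sqrt(n) = 27.83 / 7.14142843 ≈ 3.89697947
t = -4.32 / 3.89697947 ≈ -1.108551

-1.1086


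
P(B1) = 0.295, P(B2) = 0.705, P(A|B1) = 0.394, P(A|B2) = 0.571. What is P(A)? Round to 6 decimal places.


P(A) = P(A|B1)*P(B1) + P(A|B2)*P(B2)
P(A|B1)*P(B1) = 0.394 * 0.295 = 0.11623
P(A|B2)*P(B2) = 0.571 * 0.705 = 0.402555
P(A) = 0.11623 + 0.402555 = 0.518785

0.518785


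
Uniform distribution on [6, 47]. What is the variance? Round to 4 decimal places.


Var = (b-a)^2 / 12
(b-a)^2 = (47 - 6)^2 = 1681
Var = 1681/12 ≈ 140.083333

140.0833


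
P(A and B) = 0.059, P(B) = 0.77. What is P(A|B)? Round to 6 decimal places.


P(A|B) = P(A and B) / P(B) = 0.059 / 0.77 = 59/770 ≈ 0.07662338

0.076623


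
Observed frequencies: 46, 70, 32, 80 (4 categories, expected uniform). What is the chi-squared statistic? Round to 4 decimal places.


chi2 = sum((O-E)^2/E), E = total/4
total = 228, E = 228/4 = 57
(46 - 57)^2 / 57 = 121 / 57 = 121/57 ≈ 2.122807
(70 - 57)^2 / 57 = 169 / 57 = 169/57 ≈ 2.964912
(32 - 57)^2 / 57 = 625 / 57 = 625/57 ≈ 10.964912
(80 - 57)^2 / 57 = 529 / 57 = 529/57 ≈ 9.280702
chi2 = 76/3 ≈ 25.333333

25.3333


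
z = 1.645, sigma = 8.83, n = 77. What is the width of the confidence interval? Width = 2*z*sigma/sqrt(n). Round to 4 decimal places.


width = 2*z*sigma/sqrt(n)
2*z*sigma = 2 * 1.645 * 8.83 = 29.0507
sqrt(77) ≈ 8.774964
width = 29.0507 / 8.774964 ≈ 3.310635

3.3106


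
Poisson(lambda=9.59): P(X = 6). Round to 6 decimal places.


P = e^(-lam) * lam^k / k!
e^(-9.59) ≈ 0.00006840942
lam^k = 9.59^6 ≈ 777878.276028
k! = 6! = 720
P = 0.00006840942 * 777878.276028 / 720 ≈ 0.073909

0.073909


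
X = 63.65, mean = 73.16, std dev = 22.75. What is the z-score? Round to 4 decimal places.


z = (X - mu) / sigma
X - mu = 63.65 - 73.16 = -9.51
z = -9.51 / 22.75 = -951/2275 ≈ -0.418022

-0.4180


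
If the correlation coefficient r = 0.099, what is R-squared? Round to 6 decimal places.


R^2 = r^2 = (0.099)^2 = 0.009801

0.009801


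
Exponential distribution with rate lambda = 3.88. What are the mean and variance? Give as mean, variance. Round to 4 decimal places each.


mean = 1/lam, var = 1/lam^2
mean = 1 / 3.88 = 25/97 ≈ 0.257732
lam^2 = 3.88^2 = 15.0544
var = 1 / 15.0544 = 625/9409 ≈ 0.066426

0.2577, 0.0664


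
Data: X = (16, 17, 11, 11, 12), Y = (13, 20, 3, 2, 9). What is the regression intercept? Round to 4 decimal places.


a = ybar - b*xbar, where b = sum((xi-xbar)(yi-ybar)) / sum((xi-xbar)^2)
n = 5, xbar = 67/5 = 13.4, ybar = 47/5 = 9.4
Sxy = sum((xi-xbar)(yi-ybar)) = 81.2
Sxx = sum((xi-xbar)^2) = 33.2
b = Sxy / Sxx = 203/83 ≈ 2.445783
a = 9.4 - 2.445783 * 13.4 = -1940/83 ≈ -23.373494

-23.3735


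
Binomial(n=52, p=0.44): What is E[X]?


E[X] = n*p = 52 * 0.44 = 22.88

22.88


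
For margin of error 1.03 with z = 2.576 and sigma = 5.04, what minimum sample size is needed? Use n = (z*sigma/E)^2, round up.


z*sigma/E = 2.576 * 5.04 / 1.03 ≈ 12.604893
(z*sigma/E)^2 ≈ 158.883333
round up: n = 159

159


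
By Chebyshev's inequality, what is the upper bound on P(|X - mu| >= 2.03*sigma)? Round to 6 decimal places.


P <= 1/k^2
k^2 = 2.03^2 = 4.1209
1/k^2 = 1 / 4.1209 ≈ 0.24266544

0.242665


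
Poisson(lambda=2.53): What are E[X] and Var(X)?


E[X] = Var(X) = lambda = 2.53

2.53, 2.53


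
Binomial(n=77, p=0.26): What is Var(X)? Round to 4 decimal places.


Var = n*p*(1-p) = 77 * 0.26 * 0.74 = 14.8148

14.8148


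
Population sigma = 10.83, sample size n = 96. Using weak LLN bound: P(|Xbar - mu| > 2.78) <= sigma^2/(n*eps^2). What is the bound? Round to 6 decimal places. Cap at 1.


bound = min(1, sigma^2/(n*eps^2))
sigma^2 = 10.83^2 = 117.2889
n*eps^2 = 96 * 2.78^2 = 96 * 7.7284 = 741.9264
sigma^2/(n*eps^2) = 117.2889 / 741.9264 ≈ 0.15808697

0.158087


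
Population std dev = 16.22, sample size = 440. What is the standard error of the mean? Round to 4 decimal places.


SE = sigma / sqrt(n)
sqrt(440) ≈ 20.976177
SE = 16.22 / 20.976177 ≈ 0.773258

0.7733


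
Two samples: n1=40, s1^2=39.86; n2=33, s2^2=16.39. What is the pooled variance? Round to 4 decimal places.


sp^2 = ((n1-1)*s1^2 + (n2-1)*s2^2)/(n1+n2-2)
(n1-1)*s1^2 = 39 * 39.86 = 1554.54
(n2-1)*s2^2 = 32 * 16.39 = 524.48
numerator = 1554.54 + 524.48 = 2079.02
n1+n2-2 = 71
sp^2 = 2079.02 / 71 = 103951/3550 ≈ 29.281972

29.2820


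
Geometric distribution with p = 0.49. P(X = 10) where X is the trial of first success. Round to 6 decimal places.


P = (1-p)^(k-1) * p
(1-p)^(k-1) = 0.51^9 ≈ 0.002334165
P = 0.002334165 * 0.49 ≈ 0.001143741

0.001144


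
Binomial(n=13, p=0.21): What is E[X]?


E[X] = n*p = 13 * 0.21 = 2.73

2.73


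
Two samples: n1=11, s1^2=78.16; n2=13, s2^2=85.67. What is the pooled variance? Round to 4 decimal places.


sp^2 = ((n1-1)*s1^2 + (n2-1)*s2^2)/(n1+n2-2)
(n1-1)*s1^2 = 10 * 78.16 = 781.6
(n2-1)*s2^2 = 12 * 85.67 = 1028.04
numerator = 781.6 + 1028.04 = 1809.64
n1+n2-2 = 22
sp^2 = 1809.64 / 22 = 45241/550 ≈ 82.256364

82.2564


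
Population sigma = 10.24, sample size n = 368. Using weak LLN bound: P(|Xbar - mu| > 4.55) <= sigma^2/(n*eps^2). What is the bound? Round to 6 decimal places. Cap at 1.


bound = min(1, sigma^2/(n*eps^2))
sigma^2 = 10.24^2 = 104.8576
n*eps^2 = 368 * 4.55^2 = 368 * 20.7025 = 7618.52
sigma^2/(n*eps^2) = 104.8576 / 7618.52 ≈ 0.01376351

0.013764


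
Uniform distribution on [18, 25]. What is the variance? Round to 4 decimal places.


Var = (b-a)^2 / 12
(b-a)^2 = (25 - 18)^2 = 49
Var = 49/12 ≈ 4.083333

4.0833


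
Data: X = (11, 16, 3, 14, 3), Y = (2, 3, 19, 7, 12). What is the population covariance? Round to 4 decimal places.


Cov = (1/n)*sum((xi-xbar)(yi-ybar))
n = 5, xbar = 47/5 = 9.4, ybar = 43/5 = 8.6
sum((xi-xbar)(yi-ybar)) = -143.2
Cov = -143.2 / 5 = -28.64

-28.6400


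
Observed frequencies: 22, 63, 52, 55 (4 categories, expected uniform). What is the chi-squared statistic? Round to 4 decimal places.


chi2 = sum((O-E)^2/E), E = total/4
total = 192, E = 192/4 = 48
(22 - 48)^2 / 48 = 676 / 48 = 169/12 ≈ 14.083333
(63 - 48)^2 / 48 = 225 / 48 = 4.6875
(52 - 48)^2 / 48 = 16 / 48 = 1/3 ≈ 0.333333
(55 - 48)^2 / 48 = 49 / 48 = 49/48 ≈ 1.020833
chi2 = 20.125

20.1250


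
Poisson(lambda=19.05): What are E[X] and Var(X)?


E[X] = Var(X) = lambda = 19.05

19.05, 19.05


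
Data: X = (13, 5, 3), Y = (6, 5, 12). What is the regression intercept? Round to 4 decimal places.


a = ybar - b*xbar, where b = sum((xi-xbar)(yi-ybar)) / sum((xi-xbar)^2)
n = 3, xbar = 21/3 = 7, ybar = 23/3 ≈ 7.666667
Sxy = sum((xi-xbar)(yi-ybar)) = -22
Sxx = sum((xi-xbar)^2) = 56
b = Sxy / Sxx = -11/28 ≈ -0.392857
a = 7.666667 - (-0.392857) * 7 = 125/12 ≈ 10.416667

10.4167


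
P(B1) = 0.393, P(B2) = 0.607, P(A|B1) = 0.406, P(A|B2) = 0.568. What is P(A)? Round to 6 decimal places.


P(A) = P(A|B1)*P(B1) + P(A|B2)*P(B2)
P(A|B1)*P(B1) = 0.406 * 0.393 = 0.159558
P(A|B2)*P(B2) = 0.568 * 0.607 = 0.344776
P(A) = 0.159558 + 0.344776 = 0.504334

0.504334


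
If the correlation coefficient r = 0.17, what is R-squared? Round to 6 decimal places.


R^2 = r^2 = (0.17)^2 = 0.0289

0.028900


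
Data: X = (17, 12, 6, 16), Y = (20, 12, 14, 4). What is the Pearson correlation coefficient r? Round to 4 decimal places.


r = sum((xi-xbar)(yi-ybar)) / sqrt(sum((xi-xbar)^2) * sum((yi-ybar)^2))
n = 4, xbar = 51/4 = 12.75, ybar = 50/4 = 12.5
Sxy = sum((xi-xbar)(yi-ybar)) = -5.5
Sxx = sum((xi-xbar)^2) = 74.75
Syy = sum((yi-ybar)^2) = 131
sqrt(Sxx*Syy) ≈ 98.955798
r = Sxy / sqrt(Sxx*Syy) = -5.5 / 98.955798 ≈ -0.055580

-0.0556


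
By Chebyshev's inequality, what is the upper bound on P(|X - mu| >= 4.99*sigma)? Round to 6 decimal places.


P <= 1/k^2
k^2 = 4.99^2 = 24.9001
1/k^2 = 1 / 24.9001 ≈ 0.04016048

0.040160


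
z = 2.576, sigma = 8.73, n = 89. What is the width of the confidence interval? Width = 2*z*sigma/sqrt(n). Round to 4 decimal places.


width = 2*z*sigma/sqrt(n)
2*z*sigma = 2 * 2.576 * 8.73 = 44.97696
sqrt(89) ≈ 9.433981
width = 44.97696 / 9.433981 ≈ 4.767548

4.7675


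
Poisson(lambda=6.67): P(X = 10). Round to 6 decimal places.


P = e^(-lam) * lam^k / k!
e^(-6.67) ≈ 0.001268399
lam^k = 6.67^10 ≈ 174284329.179740
k! = 10! = 3628800
P = 0.001268399 * 174284329.179740 / 3628800 ≈ 0.060919

0.060919


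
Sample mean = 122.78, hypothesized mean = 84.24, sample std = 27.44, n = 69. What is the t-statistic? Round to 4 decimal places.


t = (xbar - mu0) / (s/sqrt(n))
xbar - mu0 = 122.78 - 84.24 = 38.54
sqrt(69) ≈ 8.30662386
s/sqrt(n) = 27.44 / 8.30662386 ≈ 3.30338781
t = 38.54 / 3.30338781 ≈ 11.666811

11.6668


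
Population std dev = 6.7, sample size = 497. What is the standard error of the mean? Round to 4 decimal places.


SE = sigma / sqrt(n)
sqrt(497) ≈ 22.293497
SE = 6.7 / 22.293497 ≈ 0.300536

0.3005


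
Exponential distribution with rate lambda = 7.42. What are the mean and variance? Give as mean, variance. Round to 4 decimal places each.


mean = 1/lam, var = 1/lam^2
mean = 1 / 7.42 = 50/371 ≈ 0.134771
lam^2 = 7.42^2 = 55.0564
var = 1 / 55.0564 ≈ 0.018163

0.1348, 0.0182


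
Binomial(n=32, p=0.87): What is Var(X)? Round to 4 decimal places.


Var = n*p*(1-p) = 32 * 0.87 * 0.13 = 3.6192

3.6192


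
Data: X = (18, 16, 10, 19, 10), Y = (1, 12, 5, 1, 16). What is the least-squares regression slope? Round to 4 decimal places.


b = sum((xi-xbar)(yi-ybar)) / sum((xi-xbar)^2)
n = 5, xbar = 73/5 = 14.6, ybar = 35/5 = 7
Sxy = sum((xi-xbar)(yi-ybar)) = -72
Sxx = sum((xi-xbar)^2) = 75.2
b = Sxy / Sxx = -45/47 ≈ -0.957447

-0.9574
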